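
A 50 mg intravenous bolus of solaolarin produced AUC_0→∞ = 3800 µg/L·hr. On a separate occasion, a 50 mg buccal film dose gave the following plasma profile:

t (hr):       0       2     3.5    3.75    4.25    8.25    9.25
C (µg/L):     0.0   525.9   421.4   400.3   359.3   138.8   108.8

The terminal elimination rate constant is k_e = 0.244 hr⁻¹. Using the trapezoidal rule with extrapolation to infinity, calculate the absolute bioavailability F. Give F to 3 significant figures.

Trapezoidal AUC_0→9.25 (buccal film):
  [0→2]: (0.0+525.9)/2 × 2 = 525.9
  [2→3.5]: (525.9+421.4)/2 × 1.5 = 710.475
  [3.5→3.75]: (421.4+400.3)/2 × 0.25 = 102.7125
  [3.75→4.25]: (400.3+359.3)/2 × 0.5 = 189.9
  [4.25→8.25]: (359.3+138.8)/2 × 4 = 996.2
  [8.25→9.25]: (138.8+108.8)/2 × 1 = 123.8
  Sum = 2648.9875 µg/L·hr
Tail: C_last/k_e = 108.8/0.244 = 445.902
AUC_0→∞ (buccal film) = 2648.9875 + 445.902 = 3094.8895 µg/L·hr
F = (AUC_ev/D_ev)/(AUC_iv/D_iv) = (3094.8895/50)/(3800/50) = 61.89779/76 = 0.8144

F = 0.814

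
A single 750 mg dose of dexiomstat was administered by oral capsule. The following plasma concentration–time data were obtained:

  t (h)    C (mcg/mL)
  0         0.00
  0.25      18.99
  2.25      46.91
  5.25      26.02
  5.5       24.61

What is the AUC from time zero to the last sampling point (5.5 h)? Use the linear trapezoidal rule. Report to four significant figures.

Trapezoidal AUC_0→5.5:
  [0→0.25]: (0.00+18.99)/2 × 0.25 = 2.37375
  [0.25→2.25]: (18.99+46.91)/2 × 2 = 65.9
  [2.25→5.25]: (46.91+26.02)/2 × 3 = 109.395
  [5.25→5.5]: (26.02+24.61)/2 × 0.25 = 6.32875
  Sum = 183.9975 mcg/mL·h

AUC = 184.0 mcg/mL·h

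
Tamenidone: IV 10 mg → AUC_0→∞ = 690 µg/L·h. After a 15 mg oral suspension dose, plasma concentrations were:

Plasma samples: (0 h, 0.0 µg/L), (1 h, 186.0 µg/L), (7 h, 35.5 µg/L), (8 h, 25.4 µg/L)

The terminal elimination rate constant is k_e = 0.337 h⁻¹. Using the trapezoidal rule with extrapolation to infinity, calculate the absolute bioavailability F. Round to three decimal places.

Trapezoidal AUC_0→8 (oral suspension):
  [0→1]: (0.0+186.0)/2 × 1 = 93.0
  [1→7]: (186.0+35.5)/2 × 6 = 664.5
  [7→8]: (35.5+25.4)/2 × 1 = 30.45
  Sum = 787.95 µg/L·h
Tail: C_last/k_e = 25.4/0.337 = 75.371
AUC_0→∞ (oral suspension) = 787.95 + 75.371 = 863.321 µg/L·h
F = (AUC_ev/D_ev)/(AUC_iv/D_iv) = (863.321/15)/(690/10) = 57.5547/69 = 0.8341

F = 0.834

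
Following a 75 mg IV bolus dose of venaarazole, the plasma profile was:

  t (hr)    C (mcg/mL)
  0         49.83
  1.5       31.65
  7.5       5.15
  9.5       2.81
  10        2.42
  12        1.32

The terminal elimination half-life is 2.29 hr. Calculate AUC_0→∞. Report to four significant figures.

Trapezoidal AUC_0→12:
  [0→1.5]: (49.83+31.65)/2 × 1.5 = 61.11
  [1.5→7.5]: (31.65+5.15)/2 × 6 = 110.4
  [7.5→9.5]: (5.15+2.81)/2 × 2 = 7.96
  [9.5→10]: (2.81+2.42)/2 × 0.5 = 1.3075
  [10→12]: (2.42+1.32)/2 × 2 = 3.74
  Sum = 184.5175 mcg/mL·hr
k_e = ln2 / t½ = 0.693147 / 2.29 = 0.3027 hr^-1
Extrapolated tail: C_last / k_e = 1.32 / 0.3027 = 4.361
AUC_0→∞ = 184.5175 + 4.361 = 188.8785 mcg/mL·hr

AUC = 188.9 mcg/mL·hr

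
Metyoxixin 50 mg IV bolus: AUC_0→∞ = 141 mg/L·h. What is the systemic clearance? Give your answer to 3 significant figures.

CL = Dose_iv / AUC_0→∞
   = 50 / 141 = 0.35461 L/h

CL = 0.355 L/h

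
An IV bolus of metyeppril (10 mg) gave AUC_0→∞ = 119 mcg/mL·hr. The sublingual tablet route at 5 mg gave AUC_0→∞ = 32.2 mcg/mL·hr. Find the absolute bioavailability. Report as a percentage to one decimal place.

F = 54.1%

F = (AUC_ev / D_ev) / (AUC_iv / D_iv)
  = (32.2/5) / (119/10)
  = 6.44 / 11.9 = 0.5412
  = 54.12%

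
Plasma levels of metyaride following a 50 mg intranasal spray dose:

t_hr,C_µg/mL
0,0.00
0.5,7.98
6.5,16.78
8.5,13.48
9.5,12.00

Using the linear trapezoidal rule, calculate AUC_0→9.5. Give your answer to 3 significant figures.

AUC = 119 µg/mL·hr

Trapezoidal AUC_0→9.5:
  [0→0.5]: (0.00+7.98)/2 × 0.5 = 1.995
  [0.5→6.5]: (7.98+16.78)/2 × 6 = 74.28
  [6.5→8.5]: (16.78+13.48)/2 × 2 = 30.26
  [8.5→9.5]: (13.48+12.00)/2 × 1 = 12.74
  Sum = 119.275 µg/mL·hr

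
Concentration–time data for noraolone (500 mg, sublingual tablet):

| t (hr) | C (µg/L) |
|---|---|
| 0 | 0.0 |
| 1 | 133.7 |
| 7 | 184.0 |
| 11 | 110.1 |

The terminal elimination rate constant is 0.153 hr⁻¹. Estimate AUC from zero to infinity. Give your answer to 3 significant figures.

Trapezoidal AUC_0→11:
  [0→1]: (0.0+133.7)/2 × 1 = 66.85
  [1→7]: (133.7+184.0)/2 × 6 = 953.1
  [7→11]: (184.0+110.1)/2 × 4 = 588.2
  Sum = 1608.15 µg/L·hr
Extrapolated tail: C_last / k_e = 110.1 / 0.153 = 719.608
AUC_0→∞ = 1608.15 + 719.608 = 2327.758 µg/L·hr

AUC = 2330 µg/L·hr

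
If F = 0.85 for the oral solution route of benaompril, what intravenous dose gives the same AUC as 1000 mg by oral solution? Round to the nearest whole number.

Systemic exposure from an extravascular dose = F × D_ev, so the equivalent IV dose is F × D_ev.
D_iv = F × D_ev = 0.85 × 1000 = 850 mg

D_iv = 850 mg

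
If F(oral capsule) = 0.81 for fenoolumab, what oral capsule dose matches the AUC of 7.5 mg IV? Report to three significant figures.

D_oral = 9.26 mg

For equal systemic exposure: F × D_ev = D_iv
D_ev = D_iv / F = 7.5 / 0.81 = 9.25926 mg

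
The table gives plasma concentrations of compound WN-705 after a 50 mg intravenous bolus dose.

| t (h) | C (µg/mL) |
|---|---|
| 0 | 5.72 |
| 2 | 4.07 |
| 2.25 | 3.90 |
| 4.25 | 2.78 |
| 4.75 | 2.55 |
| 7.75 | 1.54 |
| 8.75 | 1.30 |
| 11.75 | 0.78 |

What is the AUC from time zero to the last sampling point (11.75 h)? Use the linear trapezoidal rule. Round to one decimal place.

Trapezoidal AUC_0→11.75:
  [0→2]: (5.72+4.07)/2 × 2 = 9.79
  [2→2.25]: (4.07+3.90)/2 × 0.25 = 0.99625
  [2.25→4.25]: (3.90+2.78)/2 × 2 = 6.68
  [4.25→4.75]: (2.78+2.55)/2 × 0.5 = 1.3325
  [4.75→7.75]: (2.55+1.54)/2 × 3 = 6.135
  [7.75→8.75]: (1.54+1.30)/2 × 1 = 1.42
  [8.75→11.75]: (1.30+0.78)/2 × 3 = 3.12
  Sum = 29.47375 µg/mL·h

AUC = 29.5 µg/mL·h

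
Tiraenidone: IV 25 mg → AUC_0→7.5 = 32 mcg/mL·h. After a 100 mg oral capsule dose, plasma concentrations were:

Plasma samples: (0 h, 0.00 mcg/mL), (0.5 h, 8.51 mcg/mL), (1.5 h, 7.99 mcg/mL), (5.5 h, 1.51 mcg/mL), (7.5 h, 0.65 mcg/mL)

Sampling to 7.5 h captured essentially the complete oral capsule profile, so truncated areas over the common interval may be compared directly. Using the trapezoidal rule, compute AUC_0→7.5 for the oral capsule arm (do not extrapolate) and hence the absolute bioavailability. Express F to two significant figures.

Trapezoidal AUC_0→7.5 (oral capsule):
  [0→0.5]: (0.00+8.51)/2 × 0.5 = 2.1275
  [0.5→1.5]: (8.51+7.99)/2 × 1 = 8.25
  [1.5→5.5]: (7.99+1.51)/2 × 4 = 19.0
  [5.5→7.5]: (1.51+0.65)/2 × 2 = 2.16
  Sum = 31.5375 mcg/mL·h
F = (AUC_ev/D_ev)/(AUC_iv/D_iv) = (31.5375/100)/(32/25) = 0.315375/1.28 = 0.2464

F = 0.25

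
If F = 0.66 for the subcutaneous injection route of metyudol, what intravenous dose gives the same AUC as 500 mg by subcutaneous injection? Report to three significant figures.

Systemic exposure from an extravascular dose = F × D_ev, so the equivalent IV dose is F × D_ev.
D_iv = F × D_ev = 0.66 × 500 = 330 mg

D_iv = 330 mg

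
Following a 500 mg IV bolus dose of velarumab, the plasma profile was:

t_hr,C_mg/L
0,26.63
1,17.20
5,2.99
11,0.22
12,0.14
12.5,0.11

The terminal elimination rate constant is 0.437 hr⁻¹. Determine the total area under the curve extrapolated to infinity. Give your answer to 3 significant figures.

Trapezoidal AUC_0→12.5:
  [0→1]: (26.63+17.20)/2 × 1 = 21.915
  [1→5]: (17.20+2.99)/2 × 4 = 40.38
  [5→11]: (2.99+0.22)/2 × 6 = 9.63
  [11→12]: (0.22+0.14)/2 × 1 = 0.18
  [12→12.5]: (0.14+0.11)/2 × 0.5 = 0.0625
  Sum = 72.1675 mg/L·hr
Extrapolated tail: C_last / k_e = 0.11 / 0.437 = 0.252
AUC_0→∞ = 72.1675 + 0.252 = 72.4195 mg/L·hr

AUC = 72.4 mg/L·hr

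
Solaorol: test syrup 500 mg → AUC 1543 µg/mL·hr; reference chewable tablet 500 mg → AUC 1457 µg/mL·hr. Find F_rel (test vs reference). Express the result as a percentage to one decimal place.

F_rel = (AUC_test/D_test) / (AUC_ref/D_ref)
      = (1543/500) / (1457/500)
      = 3.086 / 2.914 = 1.0590 = 105.90%

F_rel = 105.9%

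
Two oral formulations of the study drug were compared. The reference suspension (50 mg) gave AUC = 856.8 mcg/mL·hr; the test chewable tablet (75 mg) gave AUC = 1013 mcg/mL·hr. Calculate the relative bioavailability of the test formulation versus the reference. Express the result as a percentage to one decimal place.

F_rel = (AUC_test/D_test) / (AUC_ref/D_ref)
      = (1013/75) / (856.8/50)
      = 13.5067 / 17.136 = 0.7882 = 78.82%

F_rel = 78.8%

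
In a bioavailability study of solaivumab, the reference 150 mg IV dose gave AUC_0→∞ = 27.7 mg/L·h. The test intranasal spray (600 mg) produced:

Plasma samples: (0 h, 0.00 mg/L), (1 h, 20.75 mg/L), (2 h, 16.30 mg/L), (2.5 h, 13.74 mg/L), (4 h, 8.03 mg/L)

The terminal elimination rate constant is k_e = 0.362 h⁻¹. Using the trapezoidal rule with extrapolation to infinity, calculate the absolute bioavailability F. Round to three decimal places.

F = 0.676

Trapezoidal AUC_0→4 (intranasal spray):
  [0→1]: (0.00+20.75)/2 × 1 = 10.375
  [1→2]: (20.75+16.30)/2 × 1 = 18.525
  [2→2.5]: (16.30+13.74)/2 × 0.5 = 7.51
  [2.5→4]: (13.74+8.03)/2 × 1.5 = 16.3275
  Sum = 52.7375 mg/L·h
Tail: C_last/k_e = 8.03/0.362 = 22.182
AUC_0→∞ (intranasal spray) = 52.7375 + 22.182 = 74.9195 mg/L·h
F = (AUC_ev/D_ev)/(AUC_iv/D_iv) = (74.9195/600)/(27.7/150) = 0.124866/0.184667 = 0.6762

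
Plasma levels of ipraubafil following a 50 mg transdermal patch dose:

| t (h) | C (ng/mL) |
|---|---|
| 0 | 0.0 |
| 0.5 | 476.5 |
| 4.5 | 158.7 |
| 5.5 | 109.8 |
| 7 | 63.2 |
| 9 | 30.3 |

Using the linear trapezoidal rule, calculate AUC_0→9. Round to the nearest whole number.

AUC = 1747 ng/mL·h

Trapezoidal AUC_0→9:
  [0→0.5]: (0.0+476.5)/2 × 0.5 = 119.125
  [0.5→4.5]: (476.5+158.7)/2 × 4 = 1270.4
  [4.5→5.5]: (158.7+109.8)/2 × 1 = 134.25
  [5.5→7]: (109.8+63.2)/2 × 1.5 = 129.75
  [7→9]: (63.2+30.3)/2 × 2 = 93.5
  Sum = 1747.025 ng/mL·h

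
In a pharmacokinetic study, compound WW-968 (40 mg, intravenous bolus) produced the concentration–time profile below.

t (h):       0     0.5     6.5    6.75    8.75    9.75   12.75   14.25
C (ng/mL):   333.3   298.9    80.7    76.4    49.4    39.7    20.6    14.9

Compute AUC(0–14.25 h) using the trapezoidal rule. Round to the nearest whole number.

AUC = 1604 ng/mL·h

Trapezoidal AUC_0→14.25:
  [0→0.5]: (333.3+298.9)/2 × 0.5 = 158.05
  [0.5→6.5]: (298.9+80.7)/2 × 6 = 1138.8
  [6.5→6.75]: (80.7+76.4)/2 × 0.25 = 19.6375
  [6.75→8.75]: (76.4+49.4)/2 × 2 = 125.8
  [8.75→9.75]: (49.4+39.7)/2 × 1 = 44.55
  [9.75→12.75]: (39.7+20.6)/2 × 3 = 90.45
  [12.75→14.25]: (20.6+14.9)/2 × 1.5 = 26.625
  Sum = 1603.9125 ng/mL·h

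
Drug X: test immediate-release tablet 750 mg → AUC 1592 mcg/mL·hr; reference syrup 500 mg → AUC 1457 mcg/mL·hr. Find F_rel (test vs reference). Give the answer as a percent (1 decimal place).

F_rel = (AUC_test/D_test) / (AUC_ref/D_ref)
      = (1592/750) / (1457/500)
      = 2.12267 / 2.914 = 0.7284 = 72.84%

F_rel = 72.8%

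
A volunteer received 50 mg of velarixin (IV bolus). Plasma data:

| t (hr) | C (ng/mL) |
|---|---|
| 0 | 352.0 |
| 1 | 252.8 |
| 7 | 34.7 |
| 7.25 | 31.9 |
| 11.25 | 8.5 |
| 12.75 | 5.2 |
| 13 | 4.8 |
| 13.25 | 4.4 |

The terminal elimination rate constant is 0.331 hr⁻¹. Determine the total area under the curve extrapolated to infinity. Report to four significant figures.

AUC = 1280 ng/mL·hr

Trapezoidal AUC_0→13.25:
  [0→1]: (352.0+252.8)/2 × 1 = 302.4
  [1→7]: (252.8+34.7)/2 × 6 = 862.5
  [7→7.25]: (34.7+31.9)/2 × 0.25 = 8.325
  [7.25→11.25]: (31.9+8.5)/2 × 4 = 80.8
  [11.25→12.75]: (8.5+5.2)/2 × 1.5 = 10.275
  [12.75→13]: (5.2+4.8)/2 × 0.25 = 1.25
  [13→13.25]: (4.8+4.4)/2 × 0.25 = 1.15
  Sum = 1266.7 ng/mL·hr
Extrapolated tail: C_last / k_e = 4.4 / 0.331 = 13.293
AUC_0→∞ = 1266.7 + 13.293 = 1279.993 ng/mL·hr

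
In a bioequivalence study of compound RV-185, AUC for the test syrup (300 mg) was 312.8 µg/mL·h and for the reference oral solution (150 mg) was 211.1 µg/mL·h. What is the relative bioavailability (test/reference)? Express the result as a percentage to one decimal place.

F_rel = 74.1%

F_rel = (AUC_test/D_test) / (AUC_ref/D_ref)
      = (312.8/300) / (211.1/150)
      = 1.04267 / 1.40733 = 0.7409 = 74.09%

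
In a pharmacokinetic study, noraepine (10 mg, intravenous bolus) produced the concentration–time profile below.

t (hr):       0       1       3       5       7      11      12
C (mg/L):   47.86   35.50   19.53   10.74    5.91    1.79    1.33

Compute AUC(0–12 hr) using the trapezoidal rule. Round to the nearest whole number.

Trapezoidal AUC_0→12:
  [0→1]: (47.86+35.50)/2 × 1 = 41.68
  [1→3]: (35.50+19.53)/2 × 2 = 55.03
  [3→5]: (19.53+10.74)/2 × 2 = 30.27
  [5→7]: (10.74+5.91)/2 × 2 = 16.65
  [7→11]: (5.91+1.79)/2 × 4 = 15.4
  [11→12]: (1.79+1.33)/2 × 1 = 1.56
  Sum = 160.59 mg/L·hr

AUC = 161 mg/L·hr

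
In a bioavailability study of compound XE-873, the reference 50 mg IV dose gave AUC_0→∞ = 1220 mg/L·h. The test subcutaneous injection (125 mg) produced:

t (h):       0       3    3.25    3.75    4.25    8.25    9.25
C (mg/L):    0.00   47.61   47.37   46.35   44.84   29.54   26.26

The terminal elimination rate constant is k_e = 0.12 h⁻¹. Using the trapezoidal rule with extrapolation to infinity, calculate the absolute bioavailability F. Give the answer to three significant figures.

F = 0.172

Trapezoidal AUC_0→9.25 (subcutaneous injection):
  [0→3]: (0.00+47.61)/2 × 3 = 71.415
  [3→3.25]: (47.61+47.37)/2 × 0.25 = 11.8725
  [3.25→3.75]: (47.37+46.35)/2 × 0.5 = 23.43
  [3.75→4.25]: (46.35+44.84)/2 × 0.5 = 22.7975
  [4.25→8.25]: (44.84+29.54)/2 × 4 = 148.76
  [8.25→9.25]: (29.54+26.26)/2 × 1 = 27.9
  Sum = 306.175 mg/L·h
Tail: C_last/k_e = 26.26/0.12 = 218.833
AUC_0→∞ (subcutaneous injection) = 306.175 + 218.833 = 525.008 mg/L·h
F = (AUC_ev/D_ev)/(AUC_iv/D_iv) = (525.008/125)/(1220/50) = 4.200064/24.4 = 0.1721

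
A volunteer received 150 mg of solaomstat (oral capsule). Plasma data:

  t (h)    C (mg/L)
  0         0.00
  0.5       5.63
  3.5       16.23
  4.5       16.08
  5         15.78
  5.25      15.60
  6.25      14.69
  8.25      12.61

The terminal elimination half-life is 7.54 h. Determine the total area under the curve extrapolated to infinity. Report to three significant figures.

Trapezoidal AUC_0→8.25:
  [0→0.5]: (0.00+5.63)/2 × 0.5 = 1.4075
  [0.5→3.5]: (5.63+16.23)/2 × 3 = 32.79
  [3.5→4.5]: (16.23+16.08)/2 × 1 = 16.155
  [4.5→5]: (16.08+15.78)/2 × 0.5 = 7.965
  [5→5.25]: (15.78+15.60)/2 × 0.25 = 3.9225
  [5.25→6.25]: (15.60+14.69)/2 × 1 = 15.145
  [6.25→8.25]: (14.69+12.61)/2 × 2 = 27.3
  Sum = 104.685 mg/L·h
k_e = ln2 / t½ = 0.693147 / 7.54 = 0.0919 h^-1
Extrapolated tail: C_last / k_e = 12.61 / 0.0919 = 137.214
AUC_0→∞ = 104.685 + 137.214 = 241.899 mg/L·h

AUC = 242 mg/L·h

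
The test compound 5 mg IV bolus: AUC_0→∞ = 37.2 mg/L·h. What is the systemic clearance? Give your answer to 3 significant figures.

CL = Dose_iv / AUC_0→∞
   = 5 / 37.2 = 0.134409 L/h

CL = 0.134 L/h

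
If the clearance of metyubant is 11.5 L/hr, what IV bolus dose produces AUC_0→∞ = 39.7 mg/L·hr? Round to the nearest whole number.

Dose = 457 mg

Dose_iv = CL × AUC_0→∞
     = 11.5 × 39.7 = 456.55 mg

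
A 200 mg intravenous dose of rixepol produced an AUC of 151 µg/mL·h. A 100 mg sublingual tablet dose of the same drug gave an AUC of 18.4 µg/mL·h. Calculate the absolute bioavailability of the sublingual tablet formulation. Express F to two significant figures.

F = (AUC_ev / D_ev) / (AUC_iv / D_iv)
  = (18.4/100) / (151/200)
  = 0.184 / 0.755 = 0.2437

F = 0.24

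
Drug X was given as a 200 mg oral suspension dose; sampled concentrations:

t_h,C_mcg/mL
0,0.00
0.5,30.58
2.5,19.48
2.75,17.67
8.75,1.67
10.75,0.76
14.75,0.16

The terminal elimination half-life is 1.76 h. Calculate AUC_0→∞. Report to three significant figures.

Trapezoidal AUC_0→14.75:
  [0→0.5]: (0.00+30.58)/2 × 0.5 = 7.645
  [0.5→2.5]: (30.58+19.48)/2 × 2 = 50.06
  [2.5→2.75]: (19.48+17.67)/2 × 0.25 = 4.64375
  [2.75→8.75]: (17.67+1.67)/2 × 6 = 58.02
  [8.75→10.75]: (1.67+0.76)/2 × 2 = 2.43
  [10.75→14.75]: (0.76+0.16)/2 × 4 = 1.84
  Sum = 124.63875 mcg/mL·h
k_e = ln2 / t½ = 0.693147 / 1.76 = 0.3938 h^-1
Extrapolated tail: C_last / k_e = 0.16 / 0.3938 = 0.406
AUC_0→∞ = 124.63875 + 0.406 = 125.04475 mcg/mL·h

AUC = 125 mcg/mL·h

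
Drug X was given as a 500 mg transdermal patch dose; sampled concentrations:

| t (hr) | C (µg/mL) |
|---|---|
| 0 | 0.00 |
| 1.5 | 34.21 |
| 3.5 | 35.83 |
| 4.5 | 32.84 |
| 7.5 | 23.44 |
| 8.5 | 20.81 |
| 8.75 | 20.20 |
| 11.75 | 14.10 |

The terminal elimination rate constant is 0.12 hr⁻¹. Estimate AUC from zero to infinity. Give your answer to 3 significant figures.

Trapezoidal AUC_0→11.75:
  [0→1.5]: (0.00+34.21)/2 × 1.5 = 25.6575
  [1.5→3.5]: (34.21+35.83)/2 × 2 = 70.04
  [3.5→4.5]: (35.83+32.84)/2 × 1 = 34.335
  [4.5→7.5]: (32.84+23.44)/2 × 3 = 84.42
  [7.5→8.5]: (23.44+20.81)/2 × 1 = 22.125
  [8.5→8.75]: (20.81+20.20)/2 × 0.25 = 5.12625
  [8.75→11.75]: (20.20+14.10)/2 × 3 = 51.45
  Sum = 293.15375 µg/mL·hr
Extrapolated tail: C_last / k_e = 14.10 / 0.12 = 117.500
AUC_0→∞ = 293.15375 + 117.500 = 410.65375 µg/mL·hr

AUC = 411 µg/mL·hr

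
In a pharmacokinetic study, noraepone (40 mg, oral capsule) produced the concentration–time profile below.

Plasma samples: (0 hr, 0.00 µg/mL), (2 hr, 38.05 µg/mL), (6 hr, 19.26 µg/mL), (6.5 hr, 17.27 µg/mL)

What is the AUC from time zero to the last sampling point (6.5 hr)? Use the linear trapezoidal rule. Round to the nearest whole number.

AUC = 162 µg/mL·hr

Trapezoidal AUC_0→6.5:
  [0→2]: (0.00+38.05)/2 × 2 = 38.05
  [2→6]: (38.05+19.26)/2 × 4 = 114.62
  [6→6.5]: (19.26+17.27)/2 × 0.5 = 9.1325
  Sum = 161.8025 µg/mL·hr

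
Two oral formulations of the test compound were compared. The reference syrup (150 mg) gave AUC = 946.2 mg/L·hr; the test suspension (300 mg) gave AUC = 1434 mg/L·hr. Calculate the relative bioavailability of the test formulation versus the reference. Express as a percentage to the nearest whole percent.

F_rel = (AUC_test/D_test) / (AUC_ref/D_ref)
      = (1434/300) / (946.2/150)
      = 4.78 / 6.308 = 0.7578 = 75.78%

F_rel = 76%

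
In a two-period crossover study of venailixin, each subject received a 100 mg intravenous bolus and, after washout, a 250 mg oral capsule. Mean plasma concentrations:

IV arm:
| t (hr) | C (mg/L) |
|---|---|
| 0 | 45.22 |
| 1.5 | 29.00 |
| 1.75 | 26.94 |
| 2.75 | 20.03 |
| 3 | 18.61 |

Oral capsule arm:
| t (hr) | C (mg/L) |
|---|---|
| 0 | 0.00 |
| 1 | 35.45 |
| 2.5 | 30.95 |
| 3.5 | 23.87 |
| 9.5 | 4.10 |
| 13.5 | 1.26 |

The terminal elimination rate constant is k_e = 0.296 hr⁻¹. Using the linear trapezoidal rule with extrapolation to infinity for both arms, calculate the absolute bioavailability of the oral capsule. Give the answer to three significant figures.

F = 0.504

Trapezoidal AUC_0→3 (IV):
  [0→1.5]: (45.22+29.00)/2 × 1.5 = 55.665
  [1.5→1.75]: (29.00+26.94)/2 × 0.25 = 6.9925
  [1.75→2.75]: (26.94+20.03)/2 × 1 = 23.485
  [2.75→3]: (20.03+18.61)/2 × 0.25 = 4.83
  Sum = 90.9725 mg/L·hr
IV tail: 18.61/0.296 = 62.872; AUC_iv,0→∞ = 90.9725 + 62.872 = 153.8445 mg/L·hr
Trapezoidal AUC_0→13.5 (oral capsule):
  [0→1]: (0.00+35.45)/2 × 1 = 17.725
  [1→2.5]: (35.45+30.95)/2 × 1.5 = 49.8
  [2.5→3.5]: (30.95+23.87)/2 × 1 = 27.41
  [3.5→9.5]: (23.87+4.10)/2 × 6 = 83.91
  [9.5→13.5]: (4.10+1.26)/2 × 4 = 10.72
  Sum = 189.565 mg/L·hr
oral capsule tail: 1.26/0.296 = 4.257; AUC_ev,0→∞ = 189.565 + 4.257 = 193.822 mg/L·hr
F = (AUC_ev/D_ev)/(AUC_iv/D_iv) = (193.822/250)/(153.8445/100) = 0.775288/1.538445 = 0.5039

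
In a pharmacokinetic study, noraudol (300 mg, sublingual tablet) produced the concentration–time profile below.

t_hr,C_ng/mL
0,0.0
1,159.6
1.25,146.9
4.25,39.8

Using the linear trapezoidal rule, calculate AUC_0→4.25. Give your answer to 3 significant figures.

Trapezoidal AUC_0→4.25:
  [0→1]: (0.0+159.6)/2 × 1 = 79.8
  [1→1.25]: (159.6+146.9)/2 × 0.25 = 38.3125
  [1.25→4.25]: (146.9+39.8)/2 × 3 = 280.05
  Sum = 398.1625 ng/mL·hr

AUC = 398 ng/mL·hr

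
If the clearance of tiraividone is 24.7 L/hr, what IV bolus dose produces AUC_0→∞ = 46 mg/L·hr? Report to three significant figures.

Dose_iv = CL × AUC_0→∞
     = 24.7 × 46 = 1136.2 mg

Dose = 1140 mg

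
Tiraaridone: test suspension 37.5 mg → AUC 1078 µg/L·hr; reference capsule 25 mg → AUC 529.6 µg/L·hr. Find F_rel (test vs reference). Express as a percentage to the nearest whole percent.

F_rel = 136%

F_rel = (AUC_test/D_test) / (AUC_ref/D_ref)
      = (1078/37.5) / (529.6/25)
      = 28.7467 / 21.184 = 1.3570 = 135.70%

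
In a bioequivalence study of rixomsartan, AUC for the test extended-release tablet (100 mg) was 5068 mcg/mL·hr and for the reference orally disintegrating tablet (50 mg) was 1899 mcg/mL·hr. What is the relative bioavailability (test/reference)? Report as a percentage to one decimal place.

F_rel = (AUC_test/D_test) / (AUC_ref/D_ref)
      = (5068/100) / (1899/50)
      = 50.68 / 37.98 = 1.3344 = 133.44%

F_rel = 133.4%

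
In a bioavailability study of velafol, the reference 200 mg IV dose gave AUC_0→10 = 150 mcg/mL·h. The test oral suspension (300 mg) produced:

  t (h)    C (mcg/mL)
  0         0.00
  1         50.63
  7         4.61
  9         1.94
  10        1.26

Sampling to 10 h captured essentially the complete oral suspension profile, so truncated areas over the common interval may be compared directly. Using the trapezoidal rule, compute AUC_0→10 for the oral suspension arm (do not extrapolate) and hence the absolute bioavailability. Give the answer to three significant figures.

F = 0.885

Trapezoidal AUC_0→10 (oral suspension):
  [0→1]: (0.00+50.63)/2 × 1 = 25.315
  [1→7]: (50.63+4.61)/2 × 6 = 165.72
  [7→9]: (4.61+1.94)/2 × 2 = 6.55
  [9→10]: (1.94+1.26)/2 × 1 = 1.6
  Sum = 199.185 mcg/mL·h
F = (AUC_ev/D_ev)/(AUC_iv/D_iv) = (199.185/300)/(150/200) = 0.66395/0.75 = 0.8853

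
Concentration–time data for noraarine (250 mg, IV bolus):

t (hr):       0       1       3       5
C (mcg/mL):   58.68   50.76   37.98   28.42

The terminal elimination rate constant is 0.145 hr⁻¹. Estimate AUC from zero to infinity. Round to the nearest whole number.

AUC = 406 mcg/mL·hr

Trapezoidal AUC_0→5:
  [0→1]: (58.68+50.76)/2 × 1 = 54.72
  [1→3]: (50.76+37.98)/2 × 2 = 88.74
  [3→5]: (37.98+28.42)/2 × 2 = 66.4
  Sum = 209.86 mcg/mL·hr
Extrapolated tail: C_last / k_e = 28.42 / 0.145 = 196.000
AUC_0→∞ = 209.86 + 196.000 = 405.86 mcg/mL·hr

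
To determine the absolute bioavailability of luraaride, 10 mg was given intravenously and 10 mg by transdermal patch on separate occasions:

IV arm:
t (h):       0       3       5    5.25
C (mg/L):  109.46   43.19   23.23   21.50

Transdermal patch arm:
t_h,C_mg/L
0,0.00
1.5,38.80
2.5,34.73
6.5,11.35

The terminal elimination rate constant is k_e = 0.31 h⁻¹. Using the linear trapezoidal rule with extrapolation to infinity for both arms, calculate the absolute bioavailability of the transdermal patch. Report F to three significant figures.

F = 0.526

Trapezoidal AUC_0→5.25 (IV):
  [0→3]: (109.46+43.19)/2 × 3 = 228.975
  [3→5]: (43.19+23.23)/2 × 2 = 66.42
  [5→5.25]: (23.23+21.50)/2 × 0.25 = 5.59125
  Sum = 300.98625 mg/L·h
IV tail: 21.50/0.31 = 69.355; AUC_iv,0→∞ = 300.98625 + 69.355 = 370.34125 mg/L·h
Trapezoidal AUC_0→6.5 (transdermal patch):
  [0→1.5]: (0.00+38.80)/2 × 1.5 = 29.1
  [1.5→2.5]: (38.80+34.73)/2 × 1 = 36.765
  [2.5→6.5]: (34.73+11.35)/2 × 4 = 92.16
  Sum = 158.025 mg/L·h
transdermal patch tail: 11.35/0.31 = 36.613; AUC_ev,0→∞ = 158.025 + 36.613 = 194.638 mg/L·h
F = (AUC_ev/D_ev)/(AUC_iv/D_iv) = (194.638/10)/(370.34125/10) = 19.4638/37.034125 = 0.5256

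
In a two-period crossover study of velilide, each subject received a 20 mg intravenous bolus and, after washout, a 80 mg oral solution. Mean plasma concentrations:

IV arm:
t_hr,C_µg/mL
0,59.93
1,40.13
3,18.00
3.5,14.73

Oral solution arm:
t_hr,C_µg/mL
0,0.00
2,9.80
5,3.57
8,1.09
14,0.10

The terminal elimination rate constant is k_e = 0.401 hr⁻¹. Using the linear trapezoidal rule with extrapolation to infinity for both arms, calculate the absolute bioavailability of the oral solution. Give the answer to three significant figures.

F = 0.0664

Trapezoidal AUC_0→3.5 (IV):
  [0→1]: (59.93+40.13)/2 × 1 = 50.03
  [1→3]: (40.13+18.00)/2 × 2 = 58.13
  [3→3.5]: (18.00+14.73)/2 × 0.5 = 8.1825
  Sum = 116.3425 µg/mL·hr
IV tail: 14.73/0.401 = 36.733; AUC_iv,0→∞ = 116.3425 + 36.733 = 153.0755 µg/mL·hr
Trapezoidal AUC_0→14 (oral solution):
  [0→2]: (0.00+9.80)/2 × 2 = 9.8
  [2→5]: (9.80+3.57)/2 × 3 = 20.055
  [5→8]: (3.57+1.09)/2 × 3 = 6.99
  [8→14]: (1.09+0.10)/2 × 6 = 3.57
  Sum = 40.415 µg/mL·hr
oral solution tail: 0.10/0.401 = 0.249; AUC_ev,0→∞ = 40.415 + 0.249 = 40.664 µg/mL·hr
F = (AUC_ev/D_ev)/(AUC_iv/D_iv) = (40.664/80)/(153.0755/20) = 0.5083/7.653775 = 0.0664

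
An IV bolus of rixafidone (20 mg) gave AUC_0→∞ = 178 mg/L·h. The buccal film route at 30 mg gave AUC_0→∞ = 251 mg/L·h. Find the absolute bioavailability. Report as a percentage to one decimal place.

F = (AUC_ev / D_ev) / (AUC_iv / D_iv)
  = (251/30) / (178/20)
  = 8.36667 / 8.9 = 0.9401
  = 94.01%

F = 94.0%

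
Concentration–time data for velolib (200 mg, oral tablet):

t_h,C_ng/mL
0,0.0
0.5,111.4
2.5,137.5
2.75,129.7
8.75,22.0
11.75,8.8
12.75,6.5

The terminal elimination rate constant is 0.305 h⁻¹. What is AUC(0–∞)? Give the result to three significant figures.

AUC = 840 ng/mL·h

Trapezoidal AUC_0→12.75:
  [0→0.5]: (0.0+111.4)/2 × 0.5 = 27.85
  [0.5→2.5]: (111.4+137.5)/2 × 2 = 248.9
  [2.5→2.75]: (137.5+129.7)/2 × 0.25 = 33.4
  [2.75→8.75]: (129.7+22.0)/2 × 6 = 455.1
  [8.75→11.75]: (22.0+8.8)/2 × 3 = 46.2
  [11.75→12.75]: (8.8+6.5)/2 × 1 = 7.65
  Sum = 819.1 ng/mL·h
Extrapolated tail: C_last / k_e = 6.5 / 0.305 = 21.311
AUC_0→∞ = 819.1 + 21.311 = 840.411 ng/mL·h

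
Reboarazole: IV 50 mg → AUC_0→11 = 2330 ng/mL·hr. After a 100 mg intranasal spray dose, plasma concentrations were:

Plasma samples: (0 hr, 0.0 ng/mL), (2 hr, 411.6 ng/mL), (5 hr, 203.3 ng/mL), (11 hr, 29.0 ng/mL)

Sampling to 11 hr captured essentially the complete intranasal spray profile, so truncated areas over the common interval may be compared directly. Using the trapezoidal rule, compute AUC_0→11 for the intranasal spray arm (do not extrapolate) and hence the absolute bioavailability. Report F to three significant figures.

Trapezoidal AUC_0→11 (intranasal spray):
  [0→2]: (0.0+411.6)/2 × 2 = 411.6
  [2→5]: (411.6+203.3)/2 × 3 = 922.35
  [5→11]: (203.3+29.0)/2 × 6 = 696.9
  Sum = 2030.85 ng/mL·hr
F = (AUC_ev/D_ev)/(AUC_iv/D_iv) = (2030.85/100)/(2330/50) = 20.3085/46.6 = 0.4358

F = 0.436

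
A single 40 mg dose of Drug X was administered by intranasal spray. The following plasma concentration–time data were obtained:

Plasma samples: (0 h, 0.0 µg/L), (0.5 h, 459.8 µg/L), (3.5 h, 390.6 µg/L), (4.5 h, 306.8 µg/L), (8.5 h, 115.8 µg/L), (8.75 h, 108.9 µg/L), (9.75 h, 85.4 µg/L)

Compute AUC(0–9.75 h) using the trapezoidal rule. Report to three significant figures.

AUC = 2710 µg/L·h

Trapezoidal AUC_0→9.75:
  [0→0.5]: (0.0+459.8)/2 × 0.5 = 114.95
  [0.5→3.5]: (459.8+390.6)/2 × 3 = 1275.6
  [3.5→4.5]: (390.6+306.8)/2 × 1 = 348.7
  [4.5→8.5]: (306.8+115.8)/2 × 4 = 845.2
  [8.5→8.75]: (115.8+108.9)/2 × 0.25 = 28.0875
  [8.75→9.75]: (108.9+85.4)/2 × 1 = 97.15
  Sum = 2709.6875 µg/L·h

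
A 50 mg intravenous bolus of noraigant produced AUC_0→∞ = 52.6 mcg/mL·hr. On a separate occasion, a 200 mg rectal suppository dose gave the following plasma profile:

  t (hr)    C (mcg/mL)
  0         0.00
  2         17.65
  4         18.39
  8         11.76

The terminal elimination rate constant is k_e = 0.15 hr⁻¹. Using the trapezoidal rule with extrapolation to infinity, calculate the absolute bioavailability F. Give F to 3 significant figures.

Trapezoidal AUC_0→8 (rectal suppository):
  [0→2]: (0.00+17.65)/2 × 2 = 17.65
  [2→4]: (17.65+18.39)/2 × 2 = 36.04
  [4→8]: (18.39+11.76)/2 × 4 = 60.3
  Sum = 113.99 mcg/mL·hr
Tail: C_last/k_e = 11.76/0.15 = 78.400
AUC_0→∞ (rectal suppository) = 113.99 + 78.400 = 192.39 mcg/mL·hr
F = (AUC_ev/D_ev)/(AUC_iv/D_iv) = (192.39/200)/(52.6/50) = 0.96195/1.052 = 0.9144

F = 0.914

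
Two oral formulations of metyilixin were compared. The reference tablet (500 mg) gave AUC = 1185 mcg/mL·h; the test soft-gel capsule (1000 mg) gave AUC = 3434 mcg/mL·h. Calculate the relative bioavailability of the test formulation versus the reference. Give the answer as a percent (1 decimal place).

F_rel = 144.9%

F_rel = (AUC_test/D_test) / (AUC_ref/D_ref)
      = (3434/1000) / (1185/500)
      = 3.434 / 2.37 = 1.4489 = 144.89%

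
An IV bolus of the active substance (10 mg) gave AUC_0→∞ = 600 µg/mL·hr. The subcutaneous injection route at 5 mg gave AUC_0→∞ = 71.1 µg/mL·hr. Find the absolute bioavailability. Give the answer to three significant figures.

F = (AUC_ev / D_ev) / (AUC_iv / D_iv)
  = (71.1/5) / (600/10)
  = 14.22 / 60 = 0.2370

F = 0.237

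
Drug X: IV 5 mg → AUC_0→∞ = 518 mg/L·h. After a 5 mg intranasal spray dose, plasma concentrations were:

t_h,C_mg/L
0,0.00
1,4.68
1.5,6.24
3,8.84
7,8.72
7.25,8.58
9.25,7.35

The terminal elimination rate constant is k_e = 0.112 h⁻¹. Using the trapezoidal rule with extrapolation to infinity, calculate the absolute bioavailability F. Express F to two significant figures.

F = 0.26

Trapezoidal AUC_0→9.25 (intranasal spray):
  [0→1]: (0.00+4.68)/2 × 1 = 2.34
  [1→1.5]: (4.68+6.24)/2 × 0.5 = 2.73
  [1.5→3]: (6.24+8.84)/2 × 1.5 = 11.31
  [3→7]: (8.84+8.72)/2 × 4 = 35.12
  [7→7.25]: (8.72+8.58)/2 × 0.25 = 2.1625
  [7.25→9.25]: (8.58+7.35)/2 × 2 = 15.93
  Sum = 69.5925 mg/L·h
Tail: C_last/k_e = 7.35/0.112 = 65.625
AUC_0→∞ (intranasal spray) = 69.5925 + 65.625 = 135.2175 mg/L·h
F = (AUC_ev/D_ev)/(AUC_iv/D_iv) = (135.2175/5)/(518/5) = 27.0435/103.6 = 0.2610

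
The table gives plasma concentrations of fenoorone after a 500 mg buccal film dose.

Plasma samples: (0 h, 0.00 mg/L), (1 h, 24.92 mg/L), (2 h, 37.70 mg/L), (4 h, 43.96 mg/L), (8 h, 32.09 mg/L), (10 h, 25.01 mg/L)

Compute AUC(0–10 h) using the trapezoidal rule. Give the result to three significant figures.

Trapezoidal AUC_0→10:
  [0→1]: (0.00+24.92)/2 × 1 = 12.46
  [1→2]: (24.92+37.70)/2 × 1 = 31.31
  [2→4]: (37.70+43.96)/2 × 2 = 81.66
  [4→8]: (43.96+32.09)/2 × 4 = 152.1
  [8→10]: (32.09+25.01)/2 × 2 = 57.1
  Sum = 334.63 mg/L·h

AUC = 335 mg/L·h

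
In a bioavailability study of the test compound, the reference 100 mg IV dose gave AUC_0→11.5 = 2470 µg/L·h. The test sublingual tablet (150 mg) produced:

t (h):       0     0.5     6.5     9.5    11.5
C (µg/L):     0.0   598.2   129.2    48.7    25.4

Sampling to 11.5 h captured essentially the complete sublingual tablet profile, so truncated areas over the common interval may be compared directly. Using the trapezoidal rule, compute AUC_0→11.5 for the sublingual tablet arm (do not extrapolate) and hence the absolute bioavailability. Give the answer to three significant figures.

F = 0.721

Trapezoidal AUC_0→11.5 (sublingual tablet):
  [0→0.5]: (0.0+598.2)/2 × 0.5 = 149.55
  [0.5→6.5]: (598.2+129.2)/2 × 6 = 2182.2
  [6.5→9.5]: (129.2+48.7)/2 × 3 = 266.85
  [9.5→11.5]: (48.7+25.4)/2 × 2 = 74.1
  Sum = 2672.7 µg/L·h
F = (AUC_ev/D_ev)/(AUC_iv/D_iv) = (2672.7/150)/(2470/100) = 17.818/24.7 = 0.7214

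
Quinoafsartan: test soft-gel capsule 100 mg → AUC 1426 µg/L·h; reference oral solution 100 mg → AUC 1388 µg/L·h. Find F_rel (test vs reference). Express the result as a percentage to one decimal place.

F_rel = (AUC_test/D_test) / (AUC_ref/D_ref)
      = (1426/100) / (1388/100)
      = 14.26 / 13.88 = 1.0274 = 102.74%

F_rel = 102.7%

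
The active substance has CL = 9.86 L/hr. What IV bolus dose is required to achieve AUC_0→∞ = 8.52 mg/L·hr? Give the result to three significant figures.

Dose_iv = CL × AUC_0→∞
     = 9.86 × 8.52 = 84.0072 mg

Dose = 84.0 mg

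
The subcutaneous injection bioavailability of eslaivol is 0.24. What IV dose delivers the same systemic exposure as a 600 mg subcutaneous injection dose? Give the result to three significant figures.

Systemic exposure from an extravascular dose = F × D_ev, so the equivalent IV dose is F × D_ev.
D_iv = F × D_ev = 0.24 × 600 = 144 mg

D_iv = 144 mg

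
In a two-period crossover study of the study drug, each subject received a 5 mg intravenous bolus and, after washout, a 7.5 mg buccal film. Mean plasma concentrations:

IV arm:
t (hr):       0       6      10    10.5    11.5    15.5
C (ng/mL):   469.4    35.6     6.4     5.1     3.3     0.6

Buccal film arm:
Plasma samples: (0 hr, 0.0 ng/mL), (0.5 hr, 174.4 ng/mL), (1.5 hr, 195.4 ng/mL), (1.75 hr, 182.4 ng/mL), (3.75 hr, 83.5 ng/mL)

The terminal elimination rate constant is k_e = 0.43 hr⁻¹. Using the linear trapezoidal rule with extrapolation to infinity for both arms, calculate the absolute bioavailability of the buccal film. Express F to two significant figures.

F = 0.30

Trapezoidal AUC_0→15.5 (IV):
  [0→6]: (469.4+35.6)/2 × 6 = 1515.0
  [6→10]: (35.6+6.4)/2 × 4 = 84.0
  [10→10.5]: (6.4+5.1)/2 × 0.5 = 2.875
  [10.5→11.5]: (5.1+3.3)/2 × 1 = 4.2
  [11.5→15.5]: (3.3+0.6)/2 × 4 = 7.8
  Sum = 1613.875 ng/mL·hr
IV tail: 0.6/0.43 = 1.395; AUC_iv,0→∞ = 1613.875 + 1.395 = 1615.27 ng/mL·hr
Trapezoidal AUC_0→3.75 (buccal film):
  [0→0.5]: (0.0+174.4)/2 × 0.5 = 43.6
  [0.5→1.5]: (174.4+195.4)/2 × 1 = 184.9
  [1.5→1.75]: (195.4+182.4)/2 × 0.25 = 47.225
  [1.75→3.75]: (182.4+83.5)/2 × 2 = 265.9
  Sum = 541.625 ng/mL·hr
buccal film tail: 83.5/0.43 = 194.186; AUC_ev,0→∞ = 541.625 + 194.186 = 735.811 ng/mL·hr
F = (AUC_ev/D_ev)/(AUC_iv/D_iv) = (735.811/7.5)/(1615.27/5) = 98.1081/323.054 = 0.3037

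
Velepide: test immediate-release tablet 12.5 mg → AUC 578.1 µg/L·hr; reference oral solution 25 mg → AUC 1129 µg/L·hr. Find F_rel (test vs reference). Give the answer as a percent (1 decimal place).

F_rel = 102.4%

F_rel = (AUC_test/D_test) / (AUC_ref/D_ref)
      = (578.1/12.5) / (1129/25)
      = 46.248 / 45.16 = 1.0241 = 102.41%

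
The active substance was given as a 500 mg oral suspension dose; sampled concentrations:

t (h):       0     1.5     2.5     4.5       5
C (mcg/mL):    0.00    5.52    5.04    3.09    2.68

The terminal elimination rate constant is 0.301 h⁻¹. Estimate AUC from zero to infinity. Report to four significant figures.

Trapezoidal AUC_0→5:
  [0→1.5]: (0.00+5.52)/2 × 1.5 = 4.14
  [1.5→2.5]: (5.52+5.04)/2 × 1 = 5.28
  [2.5→4.5]: (5.04+3.09)/2 × 2 = 8.13
  [4.5→5]: (3.09+2.68)/2 × 0.5 = 1.4425
  Sum = 18.9925 mcg/mL·h
Extrapolated tail: C_last / k_e = 2.68 / 0.301 = 8.904
AUC_0→∞ = 18.9925 + 8.904 = 27.8965 mcg/mL·h

AUC = 27.90 mcg/mL·h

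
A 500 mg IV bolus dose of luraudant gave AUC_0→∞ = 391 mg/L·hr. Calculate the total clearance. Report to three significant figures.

CL = 1.28 L/hr

CL = Dose_iv / AUC_0→∞
   = 500 / 391 = 1.27877 L/hr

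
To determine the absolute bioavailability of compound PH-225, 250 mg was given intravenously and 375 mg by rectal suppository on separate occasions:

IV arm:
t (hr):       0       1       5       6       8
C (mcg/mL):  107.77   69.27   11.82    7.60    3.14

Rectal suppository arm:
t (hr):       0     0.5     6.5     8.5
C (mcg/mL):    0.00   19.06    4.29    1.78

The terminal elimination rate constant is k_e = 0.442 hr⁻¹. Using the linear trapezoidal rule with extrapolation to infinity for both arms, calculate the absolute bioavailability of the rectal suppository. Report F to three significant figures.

F = 0.203

Trapezoidal AUC_0→8 (IV):
  [0→1]: (107.77+69.27)/2 × 1 = 88.52
  [1→5]: (69.27+11.82)/2 × 4 = 162.18
  [5→6]: (11.82+7.60)/2 × 1 = 9.71
  [6→8]: (7.60+3.14)/2 × 2 = 10.74
  Sum = 271.15 mcg/mL·hr
IV tail: 3.14/0.442 = 7.104; AUC_iv,0→∞ = 271.15 + 7.104 = 278.254 mcg/mL·hr
Trapezoidal AUC_0→8.5 (rectal suppository):
  [0→0.5]: (0.00+19.06)/2 × 0.5 = 4.765
  [0.5→6.5]: (19.06+4.29)/2 × 6 = 70.05
  [6.5→8.5]: (4.29+1.78)/2 × 2 = 6.07
  Sum = 80.885 mcg/mL·hr
rectal suppository tail: 1.78/0.442 = 4.027; AUC_ev,0→∞ = 80.885 + 4.027 = 84.912 mcg/mL·hr
F = (AUC_ev/D_ev)/(AUC_iv/D_iv) = (84.912/375)/(278.254/250) = 0.226432/1.113016 = 0.2034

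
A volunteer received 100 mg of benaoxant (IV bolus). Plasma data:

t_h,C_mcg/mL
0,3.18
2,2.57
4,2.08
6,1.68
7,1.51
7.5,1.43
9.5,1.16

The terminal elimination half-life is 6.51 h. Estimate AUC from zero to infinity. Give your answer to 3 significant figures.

Trapezoidal AUC_0→9.5:
  [0→2]: (3.18+2.57)/2 × 2 = 5.75
  [2→4]: (2.57+2.08)/2 × 2 = 4.65
  [4→6]: (2.08+1.68)/2 × 2 = 3.76
  [6→7]: (1.68+1.51)/2 × 1 = 1.595
  [7→7.5]: (1.51+1.43)/2 × 0.5 = 0.735
  [7.5→9.5]: (1.43+1.16)/2 × 2 = 2.59
  Sum = 19.08 mcg/mL·h
k_e = ln2 / t½ = 0.693147 / 6.51 = 0.1065 h^-1
Extrapolated tail: C_last / k_e = 1.16 / 0.1065 = 10.892
AUC_0→∞ = 19.08 + 10.892 = 29.972 mcg/mL·h

AUC = 30.0 mcg/mL·h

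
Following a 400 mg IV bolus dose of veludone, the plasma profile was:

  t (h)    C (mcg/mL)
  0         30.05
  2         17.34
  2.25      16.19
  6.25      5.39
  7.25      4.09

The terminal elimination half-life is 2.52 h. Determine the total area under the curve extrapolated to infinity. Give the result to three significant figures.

AUC = 114 mcg/mL·h

Trapezoidal AUC_0→7.25:
  [0→2]: (30.05+17.34)/2 × 2 = 47.39
  [2→2.25]: (17.34+16.19)/2 × 0.25 = 4.19125
  [2.25→6.25]: (16.19+5.39)/2 × 4 = 43.16
  [6.25→7.25]: (5.39+4.09)/2 × 1 = 4.74
  Sum = 99.48125 mcg/mL·h
k_e = ln2 / t½ = 0.693147 / 2.52 = 0.2751 h^-1
Extrapolated tail: C_last / k_e = 4.09 / 0.2751 = 14.867
AUC_0→∞ = 99.48125 + 14.867 = 114.34825 mcg/mL·h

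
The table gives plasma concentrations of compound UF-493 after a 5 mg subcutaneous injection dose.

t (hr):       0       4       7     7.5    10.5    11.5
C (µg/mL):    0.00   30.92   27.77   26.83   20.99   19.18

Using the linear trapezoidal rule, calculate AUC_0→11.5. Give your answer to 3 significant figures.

Trapezoidal AUC_0→11.5:
  [0→4]: (0.00+30.92)/2 × 4 = 61.84
  [4→7]: (30.92+27.77)/2 × 3 = 88.035
  [7→7.5]: (27.77+26.83)/2 × 0.5 = 13.65
  [7.5→10.5]: (26.83+20.99)/2 × 3 = 71.73
  [10.5→11.5]: (20.99+19.18)/2 × 1 = 20.085
  Sum = 255.34 µg/mL·hr

AUC = 255 µg/mL·hr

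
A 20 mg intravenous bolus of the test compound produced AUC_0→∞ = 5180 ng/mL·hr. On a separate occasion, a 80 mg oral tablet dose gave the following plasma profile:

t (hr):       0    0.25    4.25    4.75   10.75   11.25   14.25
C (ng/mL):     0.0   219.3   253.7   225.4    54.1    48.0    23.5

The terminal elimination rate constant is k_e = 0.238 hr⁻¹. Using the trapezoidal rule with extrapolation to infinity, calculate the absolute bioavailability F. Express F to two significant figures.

Trapezoidal AUC_0→14.25 (oral tablet):
  [0→0.25]: (0.0+219.3)/2 × 0.25 = 27.4125
  [0.25→4.25]: (219.3+253.7)/2 × 4 = 946.0
  [4.25→4.75]: (253.7+225.4)/2 × 0.5 = 119.775
  [4.75→10.75]: (225.4+54.1)/2 × 6 = 838.5
  [10.75→11.25]: (54.1+48.0)/2 × 0.5 = 25.525
  [11.25→14.25]: (48.0+23.5)/2 × 3 = 107.25
  Sum = 2064.4625 ng/mL·hr
Tail: C_last/k_e = 23.5/0.238 = 98.739
AUC_0→∞ (oral tablet) = 2064.4625 + 98.739 = 2163.2015 ng/mL·hr
F = (AUC_ev/D_ev)/(AUC_iv/D_iv) = (2163.2015/80)/(5180/20) = 27.04/259 = 0.1044

F = 0.10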